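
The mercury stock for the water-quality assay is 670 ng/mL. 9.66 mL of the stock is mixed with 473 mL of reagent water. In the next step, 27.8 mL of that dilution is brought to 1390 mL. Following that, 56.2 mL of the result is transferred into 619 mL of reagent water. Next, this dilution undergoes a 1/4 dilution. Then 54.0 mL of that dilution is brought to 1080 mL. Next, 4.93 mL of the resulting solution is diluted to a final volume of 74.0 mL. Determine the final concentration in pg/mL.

0.0186 pg/mL

Overall dilution factor = 49.96 × 50 × 12.01 × 4 × 20 × 15.01 = 3.60 × 10⁷.
670 ng/mL / 3.60 × 10⁷ = 1.86 × 10⁻⁵ ng/mL = 0.0186 pg/mL.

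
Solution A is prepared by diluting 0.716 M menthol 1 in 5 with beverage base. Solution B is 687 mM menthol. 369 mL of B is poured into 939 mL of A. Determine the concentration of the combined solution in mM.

C_A = 0.716 M / 5 = 0.143 M.
C_B = 687 mM = 0.687 M.
C_mix = (C_A·V_A + C_B·V_B)/(V_A + V_B) = (0.143×939 + 0.687×369) / 1308 = 0.297 M = 297 mM.

297 mM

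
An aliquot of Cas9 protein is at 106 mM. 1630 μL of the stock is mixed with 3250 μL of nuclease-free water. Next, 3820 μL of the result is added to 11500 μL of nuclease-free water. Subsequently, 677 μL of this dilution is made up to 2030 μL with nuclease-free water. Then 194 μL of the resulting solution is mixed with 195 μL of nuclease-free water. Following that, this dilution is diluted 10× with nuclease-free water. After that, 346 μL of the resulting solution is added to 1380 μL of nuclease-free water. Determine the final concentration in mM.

Overall dilution factor = 2.994 × 4.010 × 2.999 × 2.005 × 10 × 4.988 = 3601.
106 mM / 3601 = 0.0294 mM.

0.0294 mM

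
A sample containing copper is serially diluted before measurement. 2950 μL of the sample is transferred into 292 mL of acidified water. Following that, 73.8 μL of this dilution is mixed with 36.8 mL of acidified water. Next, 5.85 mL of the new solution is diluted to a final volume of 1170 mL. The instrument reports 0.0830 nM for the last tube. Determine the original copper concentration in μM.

829 μM

Overall dilution factor = 99.98 × 499.6 × 200 = 9.99 × 10⁶.
Original = 0.0830 nM × 9.99 × 10⁶ = 8.29 × 10⁵ nM = 829 μM.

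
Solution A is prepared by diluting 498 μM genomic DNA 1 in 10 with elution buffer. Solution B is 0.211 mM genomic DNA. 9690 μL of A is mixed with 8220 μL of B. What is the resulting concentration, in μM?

124 μM

C_A = 498 μM / 10 = 49.8 μM.
C_B = 0.211 mM = 211 μM.
C_mix = (C_A·V_A + C_B·V_B)/(V_A + V_B) = (49.8×9690 + 211×8220) / 17910 = 124 μM.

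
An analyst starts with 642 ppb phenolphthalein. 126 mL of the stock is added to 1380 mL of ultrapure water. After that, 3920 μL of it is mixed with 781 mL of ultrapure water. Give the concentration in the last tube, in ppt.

268 ppt

Overall dilution factor = 11.95 × 200.2 = 2393.
642 ppb / 2393 = 0.268 ppb = 268 ppt.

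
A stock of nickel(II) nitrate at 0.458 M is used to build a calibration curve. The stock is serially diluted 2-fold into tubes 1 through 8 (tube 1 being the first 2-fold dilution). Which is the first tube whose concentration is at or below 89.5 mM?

tube 3

Tube n has concentration 0.458 M / 2ⁿ.
Need 2ⁿ ≥ 0.458 M / 89.5 mM = 5.12, so n ≥ 2.36.
First such tube: n = 3.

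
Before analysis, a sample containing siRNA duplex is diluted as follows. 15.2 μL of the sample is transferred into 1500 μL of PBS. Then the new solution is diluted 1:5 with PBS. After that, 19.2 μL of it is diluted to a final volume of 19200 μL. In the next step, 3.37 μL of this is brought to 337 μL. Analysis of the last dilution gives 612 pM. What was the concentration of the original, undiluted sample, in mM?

Overall dilution factor = 99.68 × 5 × 1000 × 100 = 4.98 × 10⁷.
Original = 612 pM × 4.98 × 10⁷ = 3.05 × 10¹⁰ pM = 30.5 mM.

30.5 mM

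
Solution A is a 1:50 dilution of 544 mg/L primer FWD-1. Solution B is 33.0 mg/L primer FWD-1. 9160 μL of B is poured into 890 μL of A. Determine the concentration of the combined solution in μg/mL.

C_A = 544 mg/L / 50 = 10.9 mg/L.
C_mix = (C_A·V_A + C_B·V_B)/(V_A + V_B) = (10.9×890 + 33.0×9160) / 10050 = 31.0 mg/L = 31.0 μg/mL.

31.0 μg/mL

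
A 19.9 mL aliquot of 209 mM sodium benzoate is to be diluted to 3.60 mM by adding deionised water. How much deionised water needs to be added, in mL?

V₂ = C₁V₁/C₂ = 209 × 19.9 / 3.60 = 1155 mL.
Diluent to add = V₂ − V₁ = 1155 − 19.9 = 1140 mL.

1140 mL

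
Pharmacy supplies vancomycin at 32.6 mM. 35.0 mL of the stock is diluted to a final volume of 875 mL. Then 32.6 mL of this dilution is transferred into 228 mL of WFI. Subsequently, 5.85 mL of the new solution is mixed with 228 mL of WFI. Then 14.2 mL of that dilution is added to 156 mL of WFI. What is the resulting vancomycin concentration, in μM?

0.340 μM

Overall dilution factor = 25 × 7.994 × 39.97 × 11.99 = 9.58 × 10⁴.
32.6 mM / 9.58 × 10⁴ = 3.40 × 10⁻⁴ mM = 0.340 μM.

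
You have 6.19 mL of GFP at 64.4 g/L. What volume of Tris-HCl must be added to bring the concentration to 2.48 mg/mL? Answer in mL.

2.48 mg/mL = 2.48 g/L.
V₂ = C₁V₁/C₂ = 64.4 × 6.19 / 2.48 = 161 mL.
Diluent to add = V₂ − V₁ = 161 − 6.19 = 155 mL.

155 mL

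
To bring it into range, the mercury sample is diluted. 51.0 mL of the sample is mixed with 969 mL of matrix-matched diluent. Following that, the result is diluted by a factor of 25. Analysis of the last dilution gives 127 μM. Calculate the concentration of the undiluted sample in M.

Overall dilution factor = 20 × 25 = 500.
Original = 127 μM × 500 = 6.35 × 10⁴ μM = 0.0635 M.

0.0635 M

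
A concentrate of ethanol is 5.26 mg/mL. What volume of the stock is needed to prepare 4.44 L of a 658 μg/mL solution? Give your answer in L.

0.555 L

658 μg/mL = 0.658 mg/mL.
V₁ = C₂V₂/C₁ = 0.658 × 4.44 / 5.26 = 0.555 L.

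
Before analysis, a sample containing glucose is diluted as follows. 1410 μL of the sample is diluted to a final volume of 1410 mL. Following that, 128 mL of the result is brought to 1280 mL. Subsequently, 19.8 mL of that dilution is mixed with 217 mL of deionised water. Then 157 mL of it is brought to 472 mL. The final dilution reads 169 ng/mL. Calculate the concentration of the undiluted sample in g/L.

60.8 g/L

Overall dilution factor = 1000 × 10 × 11.96 × 3.006 = 3.60 × 10⁵.
Original = 169 ng/mL × 3.60 × 10⁵ = 6.08 × 10⁷ ng/mL = 60.8 g/L.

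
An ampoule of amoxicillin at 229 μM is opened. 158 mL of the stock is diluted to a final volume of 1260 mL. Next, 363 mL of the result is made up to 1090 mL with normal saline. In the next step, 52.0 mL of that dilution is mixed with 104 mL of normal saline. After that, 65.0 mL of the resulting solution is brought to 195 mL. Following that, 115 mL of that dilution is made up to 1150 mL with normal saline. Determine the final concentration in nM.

106 nM

Overall dilution factor = 7.975 × 3.003 × 3 × 3 × 10 = 2155.
229 μM / 2155 = 0.106 μM = 106 nM.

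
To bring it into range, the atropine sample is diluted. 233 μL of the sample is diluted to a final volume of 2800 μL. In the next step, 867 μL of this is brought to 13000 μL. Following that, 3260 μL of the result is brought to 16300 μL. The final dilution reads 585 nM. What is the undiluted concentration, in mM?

Overall dilution factor = 12.02 × 14.99 × 5 = 901.
Original = 585 nM × 901 = 5.27 × 10⁵ nM = 0.527 mM.

0.527 mM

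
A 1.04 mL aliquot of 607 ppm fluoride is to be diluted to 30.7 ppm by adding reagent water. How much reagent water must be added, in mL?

19.5 mL

V₂ = C₁V₁/C₂ = 607 × 1.04 / 30.7 = 20.6 mL.
Diluent to add = V₂ − V₁ = 20.6 − 1.04 = 19.5 mL.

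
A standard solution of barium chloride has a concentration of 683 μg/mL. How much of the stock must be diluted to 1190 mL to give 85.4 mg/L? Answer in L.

85.4 mg/L = 85.4 μg/mL.
V₁ = C₂V₂/C₁ = 85.4 × 1190 / 683 = 149 mL = 0.149 L.

0.149 L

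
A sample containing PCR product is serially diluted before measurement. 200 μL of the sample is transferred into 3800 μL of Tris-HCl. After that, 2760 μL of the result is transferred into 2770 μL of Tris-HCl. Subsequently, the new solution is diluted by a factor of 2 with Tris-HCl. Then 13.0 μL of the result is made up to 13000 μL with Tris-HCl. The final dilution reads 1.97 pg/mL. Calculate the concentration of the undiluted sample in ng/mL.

Overall dilution factor = 20 × 2.004 × 2 × 1000 = 8.01 × 10⁴.
Original = 1.97 pg/mL × 8.01 × 10⁴ = 1.58 × 10⁵ pg/mL = 158 ng/mL.

158 ng/mL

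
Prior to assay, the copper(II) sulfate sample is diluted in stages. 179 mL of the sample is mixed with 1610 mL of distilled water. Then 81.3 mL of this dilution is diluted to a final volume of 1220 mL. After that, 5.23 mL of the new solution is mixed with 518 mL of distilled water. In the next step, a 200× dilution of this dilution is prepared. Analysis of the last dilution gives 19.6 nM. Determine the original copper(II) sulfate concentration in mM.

58.8 mM

Overall dilution factor = 9.994 × 15.01 × 100.0 × 200 = 3.00 × 10⁶.
Original = 19.6 nM × 3.00 × 10⁶ = 5.88 × 10⁷ nM = 58.8 mM.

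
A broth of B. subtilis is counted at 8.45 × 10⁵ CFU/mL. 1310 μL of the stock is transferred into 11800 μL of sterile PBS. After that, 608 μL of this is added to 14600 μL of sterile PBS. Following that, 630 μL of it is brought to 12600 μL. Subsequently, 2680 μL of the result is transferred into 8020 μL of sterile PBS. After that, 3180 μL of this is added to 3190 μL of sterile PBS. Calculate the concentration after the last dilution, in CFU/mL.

Overall dilution factor = 10.01 × 25.01 × 20 × 3.993 × 2.003 = 4.00 × 10⁴.
8.45 × 10⁵ CFU/mL / 4.00 × 10⁴ = 21.1 CFU/mL.

21.1 CFU/mL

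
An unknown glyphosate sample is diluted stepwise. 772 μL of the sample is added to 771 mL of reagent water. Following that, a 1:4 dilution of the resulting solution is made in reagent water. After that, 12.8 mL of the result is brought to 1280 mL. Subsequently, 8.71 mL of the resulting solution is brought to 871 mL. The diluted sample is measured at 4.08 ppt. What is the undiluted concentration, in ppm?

163 ppm

Overall dilution factor = 999.7 × 4 × 100 × 100 = 4.00 × 10⁷.
Original = 4.08 ppt × 4.00 × 10⁷ = 1.63 × 10⁸ ppt = 163 ppm.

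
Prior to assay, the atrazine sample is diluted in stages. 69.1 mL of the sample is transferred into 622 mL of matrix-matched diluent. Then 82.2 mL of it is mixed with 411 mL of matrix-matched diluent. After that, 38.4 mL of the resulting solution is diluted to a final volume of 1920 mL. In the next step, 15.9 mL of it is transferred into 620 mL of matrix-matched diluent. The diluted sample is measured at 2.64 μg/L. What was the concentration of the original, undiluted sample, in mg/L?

317 mg/L

Overall dilution factor = 10.00 × 6 × 50 × 39.99 = 1.20 × 10⁵.
Original = 2.64 μg/L × 1.20 × 10⁵ = 3.17 × 10⁵ μg/L = 317 mg/L.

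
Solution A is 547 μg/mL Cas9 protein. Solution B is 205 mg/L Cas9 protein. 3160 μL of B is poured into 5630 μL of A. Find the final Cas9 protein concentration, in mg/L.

424 mg/L

C_B = 205 mg/L = 205 μg/mL.
C_mix = (C_A·V_A + C_B·V_B)/(V_A + V_B) = (547×5630 + 205×3160) / 8790 = 424 μg/mL = 424 mg/L.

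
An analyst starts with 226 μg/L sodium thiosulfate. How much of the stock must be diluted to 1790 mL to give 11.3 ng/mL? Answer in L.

11.3 ng/mL = 11.3 μg/L.
V₁ = C₂V₂/C₁ = 11.3 × 1790 / 226 = 89.5 mL = 0.0895 L.

0.0895 L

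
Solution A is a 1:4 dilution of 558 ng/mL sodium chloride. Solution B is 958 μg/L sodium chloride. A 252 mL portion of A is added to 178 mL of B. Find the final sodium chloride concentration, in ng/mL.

C_A = 558 ng/mL / 4 = 140 ng/mL.
C_B = 958 μg/L = 958 ng/mL.
C_mix = (C_A·V_A + C_B·V_B)/(V_A + V_B) = (140×252 + 958×178) / 430.0 = 478 ng/mL.

478 ng/mL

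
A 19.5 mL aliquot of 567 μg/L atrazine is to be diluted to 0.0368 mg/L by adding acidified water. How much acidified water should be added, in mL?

281 mL

0.0368 mg/L = 36.8 μg/L.
V₂ = C₁V₁/C₂ = 567 × 19.5 / 36.8 = 300 mL.
Diluent to add = V₂ − V₁ = 300 − 19.5 = 281 mL.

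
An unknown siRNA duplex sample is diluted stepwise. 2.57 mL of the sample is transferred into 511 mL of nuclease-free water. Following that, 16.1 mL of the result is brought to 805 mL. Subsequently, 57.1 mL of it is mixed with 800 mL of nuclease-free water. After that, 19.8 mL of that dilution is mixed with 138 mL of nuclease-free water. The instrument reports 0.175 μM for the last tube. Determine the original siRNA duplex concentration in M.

Overall dilution factor = 199.8 × 50 × 15.01 × 7.970 = 1.20 × 10⁶.
Original = 0.175 μM × 1.20 × 10⁶ = 2.09 × 10⁵ μM = 0.209 M.

0.209 M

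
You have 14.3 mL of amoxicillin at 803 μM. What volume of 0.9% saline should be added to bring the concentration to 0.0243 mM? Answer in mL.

458 mL

0.0243 mM = 24.3 μM.
V₂ = C₁V₁/C₂ = 803 × 14.3 / 24.3 = 473 mL.
Diluent to add = V₂ − V₁ = 473 − 14.3 = 458 mL.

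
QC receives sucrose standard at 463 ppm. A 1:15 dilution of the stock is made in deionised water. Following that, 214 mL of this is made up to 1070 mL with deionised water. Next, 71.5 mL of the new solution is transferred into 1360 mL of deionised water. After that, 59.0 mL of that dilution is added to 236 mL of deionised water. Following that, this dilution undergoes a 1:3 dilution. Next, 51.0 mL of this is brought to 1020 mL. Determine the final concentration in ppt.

Overall dilution factor = 15 × 5 × 20.02 × 5 × 3 × 20 = 4.50 × 10⁵.
463 ppm / 4.50 × 10⁵ = 1.03 × 10⁻³ ppm = 1030 ppt.

1030 ppt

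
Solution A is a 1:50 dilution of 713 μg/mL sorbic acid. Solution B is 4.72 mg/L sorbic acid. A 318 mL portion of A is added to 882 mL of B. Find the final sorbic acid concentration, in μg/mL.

C_A = 713 μg/mL / 50 = 14.3 μg/mL.
C_B = 4.72 mg/L = 4.72 μg/mL.
C_mix = (C_A·V_A + C_B·V_B)/(V_A + V_B) = (14.3×318 + 4.72×882) / 1200 = 7.25 μg/mL.

7.25 μg/mL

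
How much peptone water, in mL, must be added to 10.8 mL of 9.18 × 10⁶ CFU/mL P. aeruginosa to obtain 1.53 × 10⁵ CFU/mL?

637 mL

V₂ = C₁V₁/C₂ = 9.18 × 10⁶ × 10.8 / 1.53 × 10⁵ = 648 mL.
Diluent to add = V₂ − V₁ = 648 − 10.8 = 637 mL.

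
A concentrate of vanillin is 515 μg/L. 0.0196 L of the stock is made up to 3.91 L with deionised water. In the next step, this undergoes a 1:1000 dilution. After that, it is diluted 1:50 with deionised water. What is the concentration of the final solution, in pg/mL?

0.0516 pg/mL

Overall dilution factor = 199.5 × 1000 × 50 = 9.97 × 10⁶.
515 μg/L / 9.97 × 10⁶ = 5.16 × 10⁻⁵ μg/L = 0.0516 pg/mL.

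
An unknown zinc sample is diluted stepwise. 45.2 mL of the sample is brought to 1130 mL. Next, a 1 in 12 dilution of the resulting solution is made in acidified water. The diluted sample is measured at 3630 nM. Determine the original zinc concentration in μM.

Overall dilution factor = 25 × 12 = 300.
Original = 3630 nM × 300 = 1.09 × 10⁶ nM = 1090 μM.

1090 μM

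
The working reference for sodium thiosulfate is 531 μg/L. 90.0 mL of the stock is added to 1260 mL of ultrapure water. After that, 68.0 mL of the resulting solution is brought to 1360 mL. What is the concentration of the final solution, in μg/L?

1.77 μg/L

Overall dilution factor = 15 × 20 = 300.
531 μg/L / 300 = 1.77 μg/L.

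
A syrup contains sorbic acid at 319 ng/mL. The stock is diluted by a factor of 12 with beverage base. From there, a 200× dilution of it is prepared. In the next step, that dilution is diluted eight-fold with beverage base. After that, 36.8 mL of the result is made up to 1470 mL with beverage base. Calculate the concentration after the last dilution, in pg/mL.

0.416 pg/mL

Overall dilution factor = 12 × 200 × 8 × 39.95 = 7.67 × 10⁵.
319 ng/mL / 7.67 × 10⁵ = 4.16 × 10⁻⁴ ng/mL = 0.416 pg/mL.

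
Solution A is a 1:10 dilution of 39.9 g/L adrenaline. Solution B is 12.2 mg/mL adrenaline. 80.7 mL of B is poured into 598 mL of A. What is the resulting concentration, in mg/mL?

C_A = 39.9 g/L / 10 = 3.99 g/L.
C_B = 12.2 mg/mL = 12.2 g/L.
C_mix = (C_A·V_A + C_B·V_B)/(V_A + V_B) = (3.99×598 + 12.2×80.7) / 678.7 = 4.97 g/L = 4.97 mg/mL.

4.97 mg/mL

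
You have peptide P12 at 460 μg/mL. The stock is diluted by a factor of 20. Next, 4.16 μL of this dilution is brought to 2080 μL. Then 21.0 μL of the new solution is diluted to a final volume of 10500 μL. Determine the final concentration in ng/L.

Overall dilution factor = 20 × 500 × 500 = 5.00 × 10⁶.
460 μg/mL / 5.00 × 10⁶ = 9.20 × 10⁻⁵ μg/mL = 92.0 ng/L.

92.0 ng/L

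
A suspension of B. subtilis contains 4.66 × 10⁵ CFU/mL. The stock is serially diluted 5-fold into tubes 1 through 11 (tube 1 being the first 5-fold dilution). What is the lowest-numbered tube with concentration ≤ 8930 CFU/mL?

Tube n has concentration 4.66 × 10⁵ CFU/mL / 5ⁿ.
Need 5ⁿ ≥ 4.66 × 10⁵ CFU/mL / 8930 CFU/mL = 52.2, so n ≥ 2.46.
First such tube: n = 3.

tube 3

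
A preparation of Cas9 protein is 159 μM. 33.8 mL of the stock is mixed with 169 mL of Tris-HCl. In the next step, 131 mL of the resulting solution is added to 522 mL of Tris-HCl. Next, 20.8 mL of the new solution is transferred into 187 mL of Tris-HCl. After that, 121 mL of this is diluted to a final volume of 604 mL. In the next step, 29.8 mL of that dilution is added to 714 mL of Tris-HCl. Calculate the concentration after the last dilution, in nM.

4.27 nM

Overall dilution factor = 6 × 4.985 × 9.990 × 4.992 × 24.96 = 3.72 × 10⁴.
159 μM / 3.72 × 10⁴ = 4.27 × 10⁻³ μM = 4.27 nM.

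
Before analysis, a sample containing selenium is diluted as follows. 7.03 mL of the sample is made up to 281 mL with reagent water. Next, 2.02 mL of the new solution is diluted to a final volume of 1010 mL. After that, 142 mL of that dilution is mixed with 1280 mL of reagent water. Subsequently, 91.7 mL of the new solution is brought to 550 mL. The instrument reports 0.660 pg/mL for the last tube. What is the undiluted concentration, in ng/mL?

Overall dilution factor = 39.97 × 500 × 10.01 × 5.998 = 1.20 × 10⁶.
Original = 0.660 pg/mL × 1.20 × 10⁶ = 7.92 × 10⁵ pg/mL = 792 ng/mL.

792 ng/mL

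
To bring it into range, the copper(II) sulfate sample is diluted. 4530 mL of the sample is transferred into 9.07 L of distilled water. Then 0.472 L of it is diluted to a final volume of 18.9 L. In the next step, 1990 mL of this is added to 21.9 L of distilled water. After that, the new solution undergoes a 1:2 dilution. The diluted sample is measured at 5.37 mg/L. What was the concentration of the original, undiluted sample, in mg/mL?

15.5 mg/mL

Overall dilution factor = 3.002 × 40.04 × 12.01 × 2 = 2886.
Original = 5.37 mg/L × 2886 = 1.55 × 10⁴ mg/L = 15.5 mg/mL.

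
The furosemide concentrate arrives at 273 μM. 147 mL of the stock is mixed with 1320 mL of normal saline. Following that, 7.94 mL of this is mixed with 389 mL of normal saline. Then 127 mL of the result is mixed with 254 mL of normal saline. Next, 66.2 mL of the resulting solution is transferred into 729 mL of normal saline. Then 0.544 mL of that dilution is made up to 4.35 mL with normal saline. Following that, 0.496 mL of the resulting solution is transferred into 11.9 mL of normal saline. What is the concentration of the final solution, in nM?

Overall dilution factor = 9.980 × 49.99 × 3 × 12.01 × 7.996 × 24.99 = 3.59 × 10⁶.
273 μM / 3.59 × 10⁶ = 7.60 × 10⁻⁵ μM = 0.0760 nM.

0.0760 nM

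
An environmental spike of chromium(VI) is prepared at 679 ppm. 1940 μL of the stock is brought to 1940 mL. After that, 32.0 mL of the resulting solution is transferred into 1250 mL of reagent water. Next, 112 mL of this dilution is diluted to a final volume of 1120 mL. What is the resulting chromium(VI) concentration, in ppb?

1.69 ppb

Overall dilution factor = 1000 × 40.06 × 10 = 4.01 × 10⁵.
679 ppm / 4.01 × 10⁵ = 1.69 × 10⁻³ ppm = 1.69 ppb.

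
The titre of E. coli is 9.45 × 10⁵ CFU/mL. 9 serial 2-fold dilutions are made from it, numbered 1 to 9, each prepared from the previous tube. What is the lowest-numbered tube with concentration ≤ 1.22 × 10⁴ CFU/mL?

tube 7

Tube n has concentration 9.45 × 10⁵ CFU/mL / 2ⁿ.
Need 2ⁿ ≥ 9.45 × 10⁵ CFU/mL / 1.22 × 10⁴ CFU/mL = 77.5, so n ≥ 6.28.
First such tube: n = 7.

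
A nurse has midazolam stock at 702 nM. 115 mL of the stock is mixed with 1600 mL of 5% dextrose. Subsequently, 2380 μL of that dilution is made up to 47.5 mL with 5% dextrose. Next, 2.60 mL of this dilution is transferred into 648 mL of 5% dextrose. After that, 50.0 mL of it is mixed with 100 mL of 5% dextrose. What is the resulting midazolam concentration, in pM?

Overall dilution factor = 14.91 × 19.96 × 250.2 × 3 = 2.23 × 10⁵.
702 nM / 2.23 × 10⁵ = 3.14 × 10⁻³ nM = 3.14 pM.

3.14 pM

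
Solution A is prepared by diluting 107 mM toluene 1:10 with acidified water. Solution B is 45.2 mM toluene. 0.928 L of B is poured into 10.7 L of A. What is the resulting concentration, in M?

C_A = 107 mM / 10 = 10.7 mM.
C_mix = (C_A·V_A + C_B·V_B)/(V_A + V_B) = (10.7×10.7 + 45.2×0.928) / 11.63 = 13.5 mM = 0.0135 M.

0.0135 M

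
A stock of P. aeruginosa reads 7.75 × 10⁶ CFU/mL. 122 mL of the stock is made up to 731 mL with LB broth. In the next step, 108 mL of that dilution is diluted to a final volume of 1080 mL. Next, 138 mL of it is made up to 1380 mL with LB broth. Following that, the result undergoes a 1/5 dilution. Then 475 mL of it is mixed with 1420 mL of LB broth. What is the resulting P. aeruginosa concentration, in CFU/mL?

Overall dilution factor = 5.992 × 10 × 10 × 5 × 3.989 = 1.20 × 10⁴.
7.75 × 10⁶ CFU/mL / 1.20 × 10⁴ = 648 CFU/mL.

648 CFU/mL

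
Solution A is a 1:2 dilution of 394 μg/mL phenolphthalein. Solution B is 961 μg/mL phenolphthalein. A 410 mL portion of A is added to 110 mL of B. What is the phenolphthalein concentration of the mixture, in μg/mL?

C_A = 394 μg/mL / 2 = 197 μg/mL.
C_mix = (C_A·V_A + C_B·V_B)/(V_A + V_B) = (197×410 + 961×110) / 520.0 = 359 μg/mL.

359 μg/mL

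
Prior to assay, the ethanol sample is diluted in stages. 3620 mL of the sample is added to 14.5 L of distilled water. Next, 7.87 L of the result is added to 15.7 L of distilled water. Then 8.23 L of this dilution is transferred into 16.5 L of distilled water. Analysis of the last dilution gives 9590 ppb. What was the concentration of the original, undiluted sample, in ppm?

432 ppm

Overall dilution factor = 5.006 × 2.995 × 3.005 = 45.0.
Original = 9590 ppb × 45.0 = 4.32 × 10⁵ ppb = 432 ppm.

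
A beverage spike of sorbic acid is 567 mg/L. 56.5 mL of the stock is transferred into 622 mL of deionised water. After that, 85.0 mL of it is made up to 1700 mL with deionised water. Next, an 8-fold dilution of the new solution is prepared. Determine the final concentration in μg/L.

Overall dilution factor = 12.01 × 20 × 8 = 1921.
567 mg/L / 1921 = 0.295 mg/L = 295 μg/L.

295 μg/L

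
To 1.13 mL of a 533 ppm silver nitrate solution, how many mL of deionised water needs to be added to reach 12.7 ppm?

46.3 mL

V₂ = C₁V₁/C₂ = 533 × 1.13 / 12.7 = 47.4 mL.
Diluent to add = V₂ − V₁ = 47.4 − 1.13 = 46.3 mL.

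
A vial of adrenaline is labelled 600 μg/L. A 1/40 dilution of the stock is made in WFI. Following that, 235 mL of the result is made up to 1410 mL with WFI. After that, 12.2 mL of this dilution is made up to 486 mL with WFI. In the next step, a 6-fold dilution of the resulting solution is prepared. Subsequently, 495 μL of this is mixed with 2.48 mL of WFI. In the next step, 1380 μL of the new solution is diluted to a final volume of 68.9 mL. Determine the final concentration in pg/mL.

Overall dilution factor = 40 × 6 × 39.84 × 6 × 6.010 × 49.93 = 1.72 × 10⁷.
600 μg/L / 1.72 × 10⁷ = 3.49 × 10⁻⁵ μg/L = 0.0349 pg/mL.

0.0349 pg/mL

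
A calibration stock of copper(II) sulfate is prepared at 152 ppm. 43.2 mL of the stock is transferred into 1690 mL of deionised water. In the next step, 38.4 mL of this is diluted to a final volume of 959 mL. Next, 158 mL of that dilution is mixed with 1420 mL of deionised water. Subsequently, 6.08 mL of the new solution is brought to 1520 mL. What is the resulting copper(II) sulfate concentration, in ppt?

60.8 ppt

Overall dilution factor = 40.12 × 24.97 × 9.987 × 250 = 2.50 × 10⁶.
152 ppm / 2.50 × 10⁶ = 6.08 × 10⁻⁵ ppm = 60.8 ppt.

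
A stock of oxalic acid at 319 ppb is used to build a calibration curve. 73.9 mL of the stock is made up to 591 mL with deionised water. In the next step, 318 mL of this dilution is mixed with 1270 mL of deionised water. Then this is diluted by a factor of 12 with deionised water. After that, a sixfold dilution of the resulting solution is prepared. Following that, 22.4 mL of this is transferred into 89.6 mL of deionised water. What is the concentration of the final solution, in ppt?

22.2 ppt

Overall dilution factor = 7.997 × 4.994 × 12 × 6 × 5 = 1.44 × 10⁴.
319 ppb / 1.44 × 10⁴ = 0.0222 ppb = 22.2 ppt.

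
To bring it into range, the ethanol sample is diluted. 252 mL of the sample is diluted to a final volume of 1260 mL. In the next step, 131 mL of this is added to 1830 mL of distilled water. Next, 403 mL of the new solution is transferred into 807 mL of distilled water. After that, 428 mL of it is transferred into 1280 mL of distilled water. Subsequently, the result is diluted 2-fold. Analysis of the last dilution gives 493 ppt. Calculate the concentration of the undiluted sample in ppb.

Overall dilution factor = 5 × 14.97 × 3.002 × 3.991 × 2 = 1794.
Original = 493 ppt × 1794 = 8.84 × 10⁵ ppt = 884 ppb.

884 ppb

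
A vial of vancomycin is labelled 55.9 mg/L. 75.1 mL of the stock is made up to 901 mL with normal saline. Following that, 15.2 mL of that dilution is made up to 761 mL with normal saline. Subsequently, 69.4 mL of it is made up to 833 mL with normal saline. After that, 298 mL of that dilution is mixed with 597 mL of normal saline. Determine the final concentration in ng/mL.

2.58 ng/mL

Overall dilution factor = 12.00 × 50.07 × 12.00 × 3.003 = 2.17 × 10⁴.
55.9 mg/L / 2.17 × 10⁴ = 2.58 × 10⁻³ mg/L = 2.58 ng/mL.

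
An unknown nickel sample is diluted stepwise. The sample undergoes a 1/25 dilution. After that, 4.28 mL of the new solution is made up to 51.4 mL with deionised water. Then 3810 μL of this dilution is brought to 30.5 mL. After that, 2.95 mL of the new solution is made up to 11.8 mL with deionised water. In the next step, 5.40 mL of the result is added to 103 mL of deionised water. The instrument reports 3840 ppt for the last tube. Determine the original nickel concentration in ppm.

741 ppm

Overall dilution factor = 25 × 12.01 × 8.005 × 4 × 20.07 = 1.93 × 10⁵.
Original = 3840 ppt × 1.93 × 10⁵ = 7.41 × 10⁸ ppt = 741 ppm.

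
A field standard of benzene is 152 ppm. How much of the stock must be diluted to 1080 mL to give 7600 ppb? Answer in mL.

54.0 mL

7600 ppb = 7.60 ppm.
V₁ = C₂V₂/C₁ = 7.60 × 1080 / 152 = 54.0 mL.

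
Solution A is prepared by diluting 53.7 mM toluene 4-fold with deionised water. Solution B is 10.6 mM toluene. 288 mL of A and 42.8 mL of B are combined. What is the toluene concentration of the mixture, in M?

C_A = 53.7 mM / 4 = 13.4 mM.
C_mix = (C_A·V_A + C_B·V_B)/(V_A + V_B) = (13.4×288 + 10.6×42.8) / 330.8 = 13.1 mM = 0.0131 M.

0.0131 M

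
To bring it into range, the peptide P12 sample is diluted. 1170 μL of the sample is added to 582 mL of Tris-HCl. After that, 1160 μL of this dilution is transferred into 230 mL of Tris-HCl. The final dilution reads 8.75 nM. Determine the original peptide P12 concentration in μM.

Overall dilution factor = 498.4 × 199.3 = 9.93 × 10⁴.
Original = 8.75 nM × 9.93 × 10⁴ = 8.69 × 10⁵ nM = 869 μM.

869 μM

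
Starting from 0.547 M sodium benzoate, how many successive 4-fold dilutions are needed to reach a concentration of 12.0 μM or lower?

8

Need 4ⁿ ≥ 4.56 × 10⁴, so n ≥ log(4.56 × 10⁴)/log(4) = 7.74.
Minimum whole steps: n = 8.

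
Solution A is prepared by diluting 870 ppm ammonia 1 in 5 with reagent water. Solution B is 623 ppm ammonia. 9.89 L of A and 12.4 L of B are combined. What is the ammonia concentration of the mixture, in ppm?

C_A = 870 ppm / 5 = 174 ppm.
C_mix = (C_A·V_A + C_B·V_B)/(V_A + V_B) = (174×9.89 + 623×12.4) / 22.29 = 424 ppm.

424 ppm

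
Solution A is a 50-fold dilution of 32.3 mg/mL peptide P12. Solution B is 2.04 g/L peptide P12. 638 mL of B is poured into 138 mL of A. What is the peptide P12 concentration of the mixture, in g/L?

1.79 g/L

C_A = 32.3 mg/mL / 50 = 0.646 mg/mL.
C_B = 2.04 g/L = 2.04 mg/mL.
C_mix = (C_A·V_A + C_B·V_B)/(V_A + V_B) = (0.646×138 + 2.04×638) / 776.0 = 1.79 mg/mL = 1.79 g/L.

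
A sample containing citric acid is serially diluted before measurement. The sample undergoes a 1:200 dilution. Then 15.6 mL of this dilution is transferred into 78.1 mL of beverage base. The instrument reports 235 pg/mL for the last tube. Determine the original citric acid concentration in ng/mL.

Overall dilution factor = 200 × 6.006 = 1201.
Original = 235 pg/mL × 1201 = 2.82 × 10⁵ pg/mL = 282 ng/mL.

282 ng/mL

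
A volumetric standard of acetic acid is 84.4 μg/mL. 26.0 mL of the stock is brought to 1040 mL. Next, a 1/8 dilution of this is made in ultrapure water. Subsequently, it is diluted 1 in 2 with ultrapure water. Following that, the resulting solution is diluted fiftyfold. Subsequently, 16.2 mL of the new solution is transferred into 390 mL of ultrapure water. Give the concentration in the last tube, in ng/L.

Overall dilution factor = 40 × 8 × 2 × 50 × 25.07 = 8.02 × 10⁵.
84.4 μg/mL / 8.02 × 10⁵ = 1.05 × 10⁻⁴ μg/mL = 105 ng/L.

105 ng/L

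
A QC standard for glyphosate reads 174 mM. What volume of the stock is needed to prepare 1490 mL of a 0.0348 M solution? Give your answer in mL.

298 mL

0.0348 M = 34.8 mM.
V₁ = C₂V₂/C₁ = 34.8 × 1490 / 174 = 298 mL.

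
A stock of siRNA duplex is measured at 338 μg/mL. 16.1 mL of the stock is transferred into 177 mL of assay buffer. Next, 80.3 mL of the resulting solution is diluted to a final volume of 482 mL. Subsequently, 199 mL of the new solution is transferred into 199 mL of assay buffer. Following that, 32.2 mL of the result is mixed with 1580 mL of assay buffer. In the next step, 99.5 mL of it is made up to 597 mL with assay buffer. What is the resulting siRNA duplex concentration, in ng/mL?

7.81 ng/mL

Overall dilution factor = 11.99 × 6.002 × 2 × 50.07 × 6 = 4.33 × 10⁴.
338 μg/mL / 4.33 × 10⁴ = 7.81 × 10⁻³ μg/mL = 7.81 ng/mL.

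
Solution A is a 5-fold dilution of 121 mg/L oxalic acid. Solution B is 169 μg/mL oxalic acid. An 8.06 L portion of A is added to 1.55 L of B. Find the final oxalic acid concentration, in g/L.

0.0476 g/L

C_A = 121 mg/L / 5 = 24.2 mg/L.
C_B = 169 μg/mL = 169 mg/L.
C_mix = (C_A·V_A + C_B·V_B)/(V_A + V_B) = (24.2×8.06 + 169×1.55) / 9.610 = 47.6 mg/L = 0.0476 g/L.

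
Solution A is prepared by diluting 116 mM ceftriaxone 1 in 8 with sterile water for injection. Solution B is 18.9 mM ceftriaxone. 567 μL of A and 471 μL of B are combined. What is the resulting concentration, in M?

0.0165 M

C_A = 116 mM / 8 = 14.5 mM.
C_mix = (C_A·V_A + C_B·V_B)/(V_A + V_B) = (14.5×567 + 18.9×471) / 1038 = 16.5 mM = 0.0165 M.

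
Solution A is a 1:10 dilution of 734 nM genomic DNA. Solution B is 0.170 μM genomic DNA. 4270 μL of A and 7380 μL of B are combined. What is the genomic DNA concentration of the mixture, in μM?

0.135 μM

C_A = 734 nM / 10 = 73.4 nM.
C_B = 0.170 μM = 170 nM.
C_mix = (C_A·V_A + C_B·V_B)/(V_A + V_B) = (73.4×4270 + 170×7380) / 11650 = 135 nM = 0.135 μM.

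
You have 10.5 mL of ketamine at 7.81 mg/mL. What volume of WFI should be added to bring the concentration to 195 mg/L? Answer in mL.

195 mg/L = 0.195 mg/mL.
V₂ = C₁V₁/C₂ = 7.81 × 10.5 / 0.195 = 421 mL.
Diluent to add = V₂ − V₁ = 421 − 10.5 = 410 mL.

410 mL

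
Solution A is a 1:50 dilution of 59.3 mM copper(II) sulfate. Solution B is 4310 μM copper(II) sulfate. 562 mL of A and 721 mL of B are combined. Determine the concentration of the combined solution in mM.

2.94 mM

C_A = 59.3 mM / 50 = 1.19 mM.
C_B = 4310 μM = 4.31 mM.
C_mix = (C_A·V_A + C_B·V_B)/(V_A + V_B) = (1.19×562 + 4.31×721) / 1283 = 2.94 mM.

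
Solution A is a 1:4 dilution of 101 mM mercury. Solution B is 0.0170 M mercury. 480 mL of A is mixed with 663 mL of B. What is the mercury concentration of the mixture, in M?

0.0205 M

C_A = 101 mM / 4 = 25.2 mM.
C_B = 0.0170 M = 17.0 mM.
C_mix = (C_A·V_A + C_B·V_B)/(V_A + V_B) = (25.2×480 + 17.0×663) / 1143 = 20.5 mM = 0.0205 M.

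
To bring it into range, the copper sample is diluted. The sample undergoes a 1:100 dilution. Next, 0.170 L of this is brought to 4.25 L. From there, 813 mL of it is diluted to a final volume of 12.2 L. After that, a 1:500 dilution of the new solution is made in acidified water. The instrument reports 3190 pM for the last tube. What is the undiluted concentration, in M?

Overall dilution factor = 100 × 25 × 15.01 × 500 = 1.88 × 10⁷.
Original = 3190 pM × 1.88 × 10⁷ = 5.98 × 10¹⁰ pM = 0.0598 M.

0.0598 M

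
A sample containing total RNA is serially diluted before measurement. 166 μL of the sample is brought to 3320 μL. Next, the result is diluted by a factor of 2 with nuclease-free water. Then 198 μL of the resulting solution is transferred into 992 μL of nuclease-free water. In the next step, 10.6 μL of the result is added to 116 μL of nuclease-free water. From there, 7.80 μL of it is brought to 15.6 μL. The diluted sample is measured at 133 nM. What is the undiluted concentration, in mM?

Overall dilution factor = 20 × 2 × 6.010 × 11.94 × 2 = 5742.
Original = 133 nM × 5742 = 7.64 × 10⁵ nM = 0.764 mM.

0.764 mM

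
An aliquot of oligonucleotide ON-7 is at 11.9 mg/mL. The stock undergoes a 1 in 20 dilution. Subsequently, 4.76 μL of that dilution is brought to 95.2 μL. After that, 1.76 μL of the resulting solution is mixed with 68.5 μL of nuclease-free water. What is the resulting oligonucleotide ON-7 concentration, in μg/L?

Overall dilution factor = 20 × 20 × 39.92 = 1.60 × 10⁴.
11.9 mg/mL / 1.60 × 10⁴ = 7.45 × 10⁻⁴ mg/mL = 745 μg/L.

745 μg/L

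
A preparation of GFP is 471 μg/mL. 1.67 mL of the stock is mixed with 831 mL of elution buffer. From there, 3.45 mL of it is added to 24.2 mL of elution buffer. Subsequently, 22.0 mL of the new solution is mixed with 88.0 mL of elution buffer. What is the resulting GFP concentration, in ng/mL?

Overall dilution factor = 498.6 × 8.014 × 5 = 2.00 × 10⁴.
471 μg/mL / 2.00 × 10⁴ = 0.0236 μg/mL = 23.6 ng/mL.

23.6 ng/mL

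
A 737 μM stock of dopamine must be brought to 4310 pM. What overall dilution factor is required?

1.71 × 10⁵

Factor = C₀/C_target = 737 μM / 4310 pM = 1.71 × 10⁵.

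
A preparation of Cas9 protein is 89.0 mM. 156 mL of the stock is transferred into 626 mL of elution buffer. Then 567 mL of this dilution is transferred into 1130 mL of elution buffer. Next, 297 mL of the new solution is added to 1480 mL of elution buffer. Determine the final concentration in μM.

991 μM

Overall dilution factor = 5.013 × 2.993 × 5.983 = 89.8.
89.0 mM / 89.8 = 0.991 mM = 991 μM.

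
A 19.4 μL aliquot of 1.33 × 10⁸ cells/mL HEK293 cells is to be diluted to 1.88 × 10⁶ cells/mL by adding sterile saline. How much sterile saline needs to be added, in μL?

1350 μL

V₂ = C₁V₁/C₂ = 1.33 × 10⁸ × 19.4 / 1.88 × 10⁶ = 1372 μL.
Diluent to add = V₂ − V₁ = 1372 − 19.4 = 1350 μL.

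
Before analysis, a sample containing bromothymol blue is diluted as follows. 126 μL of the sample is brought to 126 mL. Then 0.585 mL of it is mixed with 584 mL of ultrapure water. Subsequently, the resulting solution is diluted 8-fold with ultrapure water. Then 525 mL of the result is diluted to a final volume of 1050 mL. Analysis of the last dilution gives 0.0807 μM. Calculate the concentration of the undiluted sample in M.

Overall dilution factor = 1000 × 999.3 × 8 × 2 = 1.60 × 10⁷.
Original = 0.0807 μM × 1.60 × 10⁷ = 1.29 × 10⁶ μM = 1.29 M.

1.29 M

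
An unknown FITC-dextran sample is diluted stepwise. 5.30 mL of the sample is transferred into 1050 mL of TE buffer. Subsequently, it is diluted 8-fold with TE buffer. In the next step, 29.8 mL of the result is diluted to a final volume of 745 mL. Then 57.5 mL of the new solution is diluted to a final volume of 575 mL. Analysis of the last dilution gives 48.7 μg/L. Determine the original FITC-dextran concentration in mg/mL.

19.4 mg/mL

Overall dilution factor = 199.1 × 8 × 25 × 10 = 3.98 × 10⁵.
Original = 48.7 μg/L × 3.98 × 10⁵ = 1.94 × 10⁷ μg/L = 19.4 mg/mL.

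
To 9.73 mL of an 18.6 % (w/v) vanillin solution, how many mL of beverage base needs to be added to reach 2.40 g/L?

2.40 g/L = 0.240 % (w/v).
V₂ = C₁V₁/C₂ = 18.6 × 9.73 / 0.240 = 754 mL.
Diluent to add = V₂ − V₁ = 754 − 9.73 = 744 mL.

744 mL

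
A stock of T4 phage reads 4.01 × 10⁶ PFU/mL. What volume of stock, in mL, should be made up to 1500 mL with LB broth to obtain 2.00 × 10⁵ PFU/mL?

74.8 mL

V₁ = C₂V₂/C₁ = 2.00 × 10⁵ × 1500 / 4.01 × 10⁶ = 74.8 mL.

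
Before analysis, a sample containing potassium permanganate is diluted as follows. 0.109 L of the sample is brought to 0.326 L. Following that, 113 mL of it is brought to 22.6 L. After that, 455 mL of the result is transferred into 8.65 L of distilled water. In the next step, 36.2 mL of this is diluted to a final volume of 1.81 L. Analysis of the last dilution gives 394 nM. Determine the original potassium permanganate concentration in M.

0.236 M

Overall dilution factor = 2.991 × 200 × 20.01 × 50 = 5.98 × 10⁵.
Original = 394 nM × 5.98 × 10⁵ = 2.36 × 10⁸ nM = 0.236 M.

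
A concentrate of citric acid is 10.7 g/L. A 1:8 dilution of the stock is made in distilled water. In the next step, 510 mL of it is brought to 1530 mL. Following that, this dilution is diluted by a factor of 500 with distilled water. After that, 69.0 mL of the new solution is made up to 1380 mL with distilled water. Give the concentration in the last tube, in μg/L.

Overall dilution factor = 8 × 3 × 500 × 20 = 2.40 × 10⁵.
10.7 g/L / 2.40 × 10⁵ = 4.46 × 10⁻⁵ g/L = 44.6 μg/L.

44.6 μg/L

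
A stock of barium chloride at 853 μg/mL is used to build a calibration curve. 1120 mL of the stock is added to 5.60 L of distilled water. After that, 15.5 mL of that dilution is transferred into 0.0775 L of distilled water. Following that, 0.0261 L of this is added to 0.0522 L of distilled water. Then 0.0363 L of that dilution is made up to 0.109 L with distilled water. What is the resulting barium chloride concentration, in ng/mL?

2630 ng/mL

Overall dilution factor = 6 × 6 × 3 × 3.003 = 324.
853 μg/mL / 324 = 2.63 μg/mL = 2630 ng/mL.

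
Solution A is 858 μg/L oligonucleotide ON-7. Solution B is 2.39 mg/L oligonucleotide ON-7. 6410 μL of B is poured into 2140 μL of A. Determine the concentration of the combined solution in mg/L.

C_B = 2.39 mg/L = 2390 μg/L.
C_mix = (C_A·V_A + C_B·V_B)/(V_A + V_B) = (858×2140 + 2390×6410) / 8550 = 2007 μg/L = 2.01 mg/L.

2.01 mg/L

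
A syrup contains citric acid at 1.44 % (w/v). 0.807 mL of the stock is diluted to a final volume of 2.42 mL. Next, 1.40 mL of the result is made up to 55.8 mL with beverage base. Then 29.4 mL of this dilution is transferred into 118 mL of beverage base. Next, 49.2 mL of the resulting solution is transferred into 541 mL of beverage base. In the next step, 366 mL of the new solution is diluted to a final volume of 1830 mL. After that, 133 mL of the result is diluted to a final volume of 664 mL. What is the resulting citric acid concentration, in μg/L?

Overall dilution factor = 2.999 × 39.86 × 5.014 × 12.00 × 5 × 4.992 = 1.79 × 10⁵.
1.44 % (w/v) / 1.79 × 10⁵ = 8.02 × 10⁻⁶ % (w/v) = 80.2 μg/L.

80.2 μg/L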